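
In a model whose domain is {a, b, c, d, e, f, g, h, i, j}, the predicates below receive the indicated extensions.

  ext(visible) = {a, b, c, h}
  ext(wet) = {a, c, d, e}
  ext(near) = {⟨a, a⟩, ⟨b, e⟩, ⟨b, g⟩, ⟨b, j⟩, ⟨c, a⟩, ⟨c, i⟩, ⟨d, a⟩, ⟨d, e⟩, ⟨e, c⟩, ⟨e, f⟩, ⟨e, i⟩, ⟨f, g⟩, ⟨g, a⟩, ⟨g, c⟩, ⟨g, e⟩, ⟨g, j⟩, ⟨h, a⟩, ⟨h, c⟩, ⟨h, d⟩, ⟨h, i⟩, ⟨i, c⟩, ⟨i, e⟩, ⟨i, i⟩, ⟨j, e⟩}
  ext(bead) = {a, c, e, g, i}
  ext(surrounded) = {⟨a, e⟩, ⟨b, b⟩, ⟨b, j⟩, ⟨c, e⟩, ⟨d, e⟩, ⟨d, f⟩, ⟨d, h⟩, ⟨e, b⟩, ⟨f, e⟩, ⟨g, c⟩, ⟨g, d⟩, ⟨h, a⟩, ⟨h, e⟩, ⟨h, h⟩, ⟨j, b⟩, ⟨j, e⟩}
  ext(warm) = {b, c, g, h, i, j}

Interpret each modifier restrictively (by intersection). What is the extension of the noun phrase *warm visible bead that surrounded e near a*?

{c}

⟦that surrounded e⟧ = {x : ⟨x, e⟩ ∈ ⟦surrounded⟧} = {a, c, d, f, h, j}
⟦near a⟧ = {x : ⟨x, a⟩ ∈ ⟦near⟧} = {a, c, d, g, h}
⟦bead⟧ = {a, c, e, g, i}
… ∩ ⟦that surrounded e⟧ = {a, c, e, g, i} ∩ {a, c, d, f, h, j} = {a, c}
… ∩ ⟦near a⟧ = {a, c} ∩ {a, c, d, g, h} = {a, c}
… ∩ ⟦warm⟧ = {a, c} ∩ {b, c, g, h, i, j} = {c}
… ∩ ⟦visible⟧ = {c} ∩ {a, b, c, h} = {c}
So ⟦warm visible bead that surrounded e near a⟧ = {c}.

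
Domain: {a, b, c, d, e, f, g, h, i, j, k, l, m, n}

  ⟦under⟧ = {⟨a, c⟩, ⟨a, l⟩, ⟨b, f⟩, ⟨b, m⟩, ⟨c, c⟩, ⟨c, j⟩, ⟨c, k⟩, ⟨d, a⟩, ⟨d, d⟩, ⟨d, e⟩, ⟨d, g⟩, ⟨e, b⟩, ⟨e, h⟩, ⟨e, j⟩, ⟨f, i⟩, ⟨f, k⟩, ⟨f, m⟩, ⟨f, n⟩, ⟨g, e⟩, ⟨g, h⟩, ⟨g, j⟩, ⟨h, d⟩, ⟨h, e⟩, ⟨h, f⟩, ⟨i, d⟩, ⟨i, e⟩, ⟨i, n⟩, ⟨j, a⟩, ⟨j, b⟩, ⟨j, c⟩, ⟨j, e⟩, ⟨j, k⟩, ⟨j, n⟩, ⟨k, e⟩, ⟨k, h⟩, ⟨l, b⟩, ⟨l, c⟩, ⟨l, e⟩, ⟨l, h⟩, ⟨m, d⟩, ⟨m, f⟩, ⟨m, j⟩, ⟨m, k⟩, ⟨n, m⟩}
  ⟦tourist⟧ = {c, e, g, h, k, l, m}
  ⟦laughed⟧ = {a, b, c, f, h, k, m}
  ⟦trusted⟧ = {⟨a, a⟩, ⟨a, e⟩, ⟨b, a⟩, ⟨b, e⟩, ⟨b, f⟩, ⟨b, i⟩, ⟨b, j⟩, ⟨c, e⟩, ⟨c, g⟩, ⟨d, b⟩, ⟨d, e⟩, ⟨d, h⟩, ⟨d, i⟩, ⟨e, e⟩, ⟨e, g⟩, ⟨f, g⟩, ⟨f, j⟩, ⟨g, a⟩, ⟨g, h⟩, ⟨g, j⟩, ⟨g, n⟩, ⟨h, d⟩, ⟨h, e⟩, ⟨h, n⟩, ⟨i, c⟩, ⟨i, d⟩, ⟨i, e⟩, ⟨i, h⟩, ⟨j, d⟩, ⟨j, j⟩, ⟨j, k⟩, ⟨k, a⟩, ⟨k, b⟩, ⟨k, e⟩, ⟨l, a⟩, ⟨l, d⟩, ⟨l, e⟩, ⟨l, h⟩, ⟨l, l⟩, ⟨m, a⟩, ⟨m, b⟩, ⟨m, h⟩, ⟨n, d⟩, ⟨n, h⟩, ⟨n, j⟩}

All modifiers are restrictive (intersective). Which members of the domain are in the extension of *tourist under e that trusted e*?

⟦under e⟧ = {x : ⟨x, e⟩ ∈ ⟦under⟧} = {d, g, h, i, j, k, l}
⟦that trusted e⟧ = {x : ⟨x, e⟩ ∈ ⟦trusted⟧} = {a, b, c, d, e, h, i, k, l}
⟦tourist⟧ = {c, e, g, h, k, l, m}
… ∩ ⟦under e⟧ = {c, e, g, h, k, l, m} ∩ {d, g, h, i, j, k, l} = {g, h, k, l}
… ∩ ⟦that trusted e⟧ = {g, h, k, l} ∩ {a, b, c, d, e, h, i, k, l} = {h, k, l}
So ⟦tourist under e that trusted e⟧ = {h, k, l}.

{h, k, l}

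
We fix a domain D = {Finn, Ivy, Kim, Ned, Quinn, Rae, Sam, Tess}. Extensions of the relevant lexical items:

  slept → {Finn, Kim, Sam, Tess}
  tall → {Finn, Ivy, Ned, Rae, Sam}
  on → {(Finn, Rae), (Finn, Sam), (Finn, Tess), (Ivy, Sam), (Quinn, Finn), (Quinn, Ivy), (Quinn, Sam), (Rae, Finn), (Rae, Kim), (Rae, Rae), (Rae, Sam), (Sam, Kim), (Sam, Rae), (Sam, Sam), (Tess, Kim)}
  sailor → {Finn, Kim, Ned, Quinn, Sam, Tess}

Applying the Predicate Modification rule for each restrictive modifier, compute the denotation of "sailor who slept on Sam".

{Finn, Sam}

⟦who slept⟧ = ⟦slept⟧ = {Finn, Kim, Sam, Tess}
⟦on Sam⟧ = {x : ⟨x, Sam⟩ ∈ ⟦on⟧} = {Finn, Ivy, Quinn, Rae, Sam}
⟦sailor⟧ = {Finn, Kim, Ned, Quinn, Sam, Tess}
… ∩ ⟦who slept⟧ = {Finn, Kim, Ned, Quinn, Sam, Tess} ∩ {Finn, Kim, Sam, Tess} = {Finn, Kim, Sam, Tess}
… ∩ ⟦on Sam⟧ = {Finn, Kim, Sam, Tess} ∩ {Finn, Ivy, Quinn, Rae, Sam} = {Finn, Sam}
So ⟦sailor who slept on Sam⟧ = {Finn, Sam}.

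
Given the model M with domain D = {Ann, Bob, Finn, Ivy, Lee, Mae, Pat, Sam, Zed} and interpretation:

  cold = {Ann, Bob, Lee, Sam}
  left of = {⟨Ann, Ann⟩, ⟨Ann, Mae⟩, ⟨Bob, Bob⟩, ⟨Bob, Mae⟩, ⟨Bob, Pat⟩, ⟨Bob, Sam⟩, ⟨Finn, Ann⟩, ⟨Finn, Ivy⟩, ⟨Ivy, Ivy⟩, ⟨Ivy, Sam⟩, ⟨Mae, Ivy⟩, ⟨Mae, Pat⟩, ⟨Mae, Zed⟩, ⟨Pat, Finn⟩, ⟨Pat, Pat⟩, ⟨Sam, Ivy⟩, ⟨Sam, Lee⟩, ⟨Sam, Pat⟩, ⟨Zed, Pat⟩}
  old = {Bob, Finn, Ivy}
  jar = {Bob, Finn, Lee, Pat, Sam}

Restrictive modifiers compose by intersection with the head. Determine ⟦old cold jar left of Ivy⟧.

⟦left of Ivy⟧ = {x : ⟨x, Ivy⟩ ∈ ⟦left of⟧} = {Finn, Ivy, Mae, Sam}
⟦jar⟧ = {Bob, Finn, Lee, Pat, Sam}
… ∩ ⟦left of Ivy⟧ = {Bob, Finn, Lee, Pat, Sam} ∩ {Finn, Ivy, Mae, Sam} = {Finn, Sam}
… ∩ ⟦old⟧ = {Finn, Sam} ∩ {Bob, Finn, Ivy} = {Finn}
… ∩ ⟦cold⟧ = {Finn} ∩ {Ann, Bob, Lee, Sam} = ∅
So ⟦old cold jar left of Ivy⟧ = ∅.

∅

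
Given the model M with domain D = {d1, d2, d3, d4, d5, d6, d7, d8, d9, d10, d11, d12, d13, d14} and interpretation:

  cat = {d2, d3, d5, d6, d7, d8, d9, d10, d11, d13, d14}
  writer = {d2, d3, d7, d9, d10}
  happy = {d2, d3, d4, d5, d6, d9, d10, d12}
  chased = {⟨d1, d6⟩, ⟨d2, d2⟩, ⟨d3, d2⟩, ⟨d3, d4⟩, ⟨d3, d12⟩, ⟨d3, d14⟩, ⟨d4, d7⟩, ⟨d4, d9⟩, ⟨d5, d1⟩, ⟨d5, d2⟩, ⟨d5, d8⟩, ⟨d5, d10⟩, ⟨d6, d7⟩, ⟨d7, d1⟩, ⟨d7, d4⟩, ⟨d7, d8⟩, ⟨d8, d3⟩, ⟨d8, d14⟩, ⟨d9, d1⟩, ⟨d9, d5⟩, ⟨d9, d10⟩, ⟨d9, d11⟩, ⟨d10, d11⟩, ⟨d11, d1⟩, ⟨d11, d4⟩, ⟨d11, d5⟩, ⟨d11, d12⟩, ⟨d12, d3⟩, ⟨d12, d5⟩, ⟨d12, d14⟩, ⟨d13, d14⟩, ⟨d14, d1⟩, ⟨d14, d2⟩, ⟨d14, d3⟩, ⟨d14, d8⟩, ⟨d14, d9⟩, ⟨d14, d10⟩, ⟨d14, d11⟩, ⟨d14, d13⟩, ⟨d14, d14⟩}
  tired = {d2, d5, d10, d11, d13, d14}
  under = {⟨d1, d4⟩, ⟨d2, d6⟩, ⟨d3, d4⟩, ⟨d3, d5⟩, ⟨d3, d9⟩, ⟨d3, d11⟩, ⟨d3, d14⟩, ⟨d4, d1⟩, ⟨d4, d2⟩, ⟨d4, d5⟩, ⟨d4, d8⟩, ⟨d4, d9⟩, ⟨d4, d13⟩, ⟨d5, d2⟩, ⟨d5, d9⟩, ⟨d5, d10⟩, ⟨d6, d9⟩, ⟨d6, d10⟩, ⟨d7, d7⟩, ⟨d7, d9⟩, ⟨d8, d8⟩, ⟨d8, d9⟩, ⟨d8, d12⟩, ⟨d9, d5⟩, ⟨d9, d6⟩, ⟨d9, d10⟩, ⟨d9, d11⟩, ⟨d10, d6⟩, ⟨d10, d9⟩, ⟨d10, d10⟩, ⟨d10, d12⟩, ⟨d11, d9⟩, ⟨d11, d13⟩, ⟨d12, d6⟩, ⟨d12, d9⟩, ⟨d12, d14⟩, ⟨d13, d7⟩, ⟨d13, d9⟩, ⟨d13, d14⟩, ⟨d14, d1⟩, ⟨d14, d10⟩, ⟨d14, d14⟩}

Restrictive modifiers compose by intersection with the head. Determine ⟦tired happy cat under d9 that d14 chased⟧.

⟦under d9⟧ = {x : ⟨x, d9⟩ ∈ ⟦under⟧} = {d3, d4, d5, d6, d7, d8, d10, d11, d12, d13}
⟦that d14 chased⟧ = {x : ⟨d14, x⟩ ∈ ⟦chased⟧} = {d1, d2, d3, d8, d9, d10, d11, d13, d14}
⟦cat⟧ = {d2, d3, d5, d6, d7, d8, d9, d10, d11, d13, d14}
… ∩ ⟦under d9⟧ = {d2, d3, d5, d6, d7, d8, d9, d10, d11, d13, d14} ∩ {d3, d4, d5, d6, d7, d8, d10, d11, d12, d13} = {d3, d5, d6, d7, d8, d10, d11, d13}
… ∩ ⟦that d14 chased⟧ = {d3, d5, d6, d7, d8, d10, d11, d13} ∩ {d1, d2, d3, d8, d9, d10, d11, d13, d14} = {d3, d8, d10, d11, d13}
… ∩ ⟦tired⟧ = {d3, d8, d10, d11, d13} ∩ {d2, d5, d10, d11, d13, d14} = {d10, d11, d13}
… ∩ ⟦happy⟧ = {d10, d11, d13} ∩ {d2, d3, d4, d5, d6, d9, d10, d12} = {d10}
So ⟦tired happy cat under d9 that d14 chased⟧ = {d10}.

{d10}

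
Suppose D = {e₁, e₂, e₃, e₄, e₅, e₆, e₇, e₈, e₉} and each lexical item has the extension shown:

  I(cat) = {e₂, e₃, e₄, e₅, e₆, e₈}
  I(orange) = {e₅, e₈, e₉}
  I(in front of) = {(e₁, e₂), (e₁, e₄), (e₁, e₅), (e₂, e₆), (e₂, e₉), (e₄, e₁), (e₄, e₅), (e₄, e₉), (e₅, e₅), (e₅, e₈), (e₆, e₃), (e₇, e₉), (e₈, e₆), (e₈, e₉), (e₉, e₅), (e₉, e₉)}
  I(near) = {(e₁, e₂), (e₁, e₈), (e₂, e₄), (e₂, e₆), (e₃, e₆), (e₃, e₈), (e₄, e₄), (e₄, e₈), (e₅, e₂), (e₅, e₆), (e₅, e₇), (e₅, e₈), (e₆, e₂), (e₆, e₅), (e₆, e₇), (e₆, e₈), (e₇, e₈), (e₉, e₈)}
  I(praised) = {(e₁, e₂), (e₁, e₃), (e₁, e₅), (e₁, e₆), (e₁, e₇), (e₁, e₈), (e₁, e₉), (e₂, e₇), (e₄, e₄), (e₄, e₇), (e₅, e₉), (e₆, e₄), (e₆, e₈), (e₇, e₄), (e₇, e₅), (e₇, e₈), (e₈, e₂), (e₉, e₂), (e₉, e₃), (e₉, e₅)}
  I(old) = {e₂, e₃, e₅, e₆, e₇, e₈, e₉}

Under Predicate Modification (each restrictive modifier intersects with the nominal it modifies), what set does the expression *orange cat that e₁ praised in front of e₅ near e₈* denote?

{e₅}

⟦that e₁ praised⟧ = {x : ⟨e₁, x⟩ ∈ ⟦praised⟧} = {e₂, e₃, e₅, e₆, e₇, e₈, e₉}
⟦in front of e₅⟧ = {x : ⟨x, e₅⟩ ∈ ⟦in front of⟧} = {e₁, e₄, e₅, e₉}
⟦near e₈⟧ = {x : ⟨x, e₈⟩ ∈ ⟦near⟧} = {e₁, e₃, e₄, e₅, e₆, e₇, e₉}
⟦cat⟧ = {e₂, e₃, e₄, e₅, e₆, e₈}
… ∩ ⟦that e₁ praised⟧ = {e₂, e₃, e₄, e₅, e₆, e₈} ∩ {e₂, e₃, e₅, e₆, e₇, e₈, e₉} = {e₂, e₃, e₅, e₆, e₈}
… ∩ ⟦in front of e₅⟧ = {e₂, e₃, e₅, e₆, e₈} ∩ {e₁, e₄, e₅, e₉} = {e₅}
… ∩ ⟦near e₈⟧ = {e₅} ∩ {e₁, e₃, e₄, e₅, e₆, e₇, e₉} = {e₅}
… ∩ ⟦orange⟧ = {e₅} ∩ {e₅, e₈, e₉} = {e₅}
So ⟦orange cat that e₁ praised in front of e₅ near e₈⟧ = {e₅}.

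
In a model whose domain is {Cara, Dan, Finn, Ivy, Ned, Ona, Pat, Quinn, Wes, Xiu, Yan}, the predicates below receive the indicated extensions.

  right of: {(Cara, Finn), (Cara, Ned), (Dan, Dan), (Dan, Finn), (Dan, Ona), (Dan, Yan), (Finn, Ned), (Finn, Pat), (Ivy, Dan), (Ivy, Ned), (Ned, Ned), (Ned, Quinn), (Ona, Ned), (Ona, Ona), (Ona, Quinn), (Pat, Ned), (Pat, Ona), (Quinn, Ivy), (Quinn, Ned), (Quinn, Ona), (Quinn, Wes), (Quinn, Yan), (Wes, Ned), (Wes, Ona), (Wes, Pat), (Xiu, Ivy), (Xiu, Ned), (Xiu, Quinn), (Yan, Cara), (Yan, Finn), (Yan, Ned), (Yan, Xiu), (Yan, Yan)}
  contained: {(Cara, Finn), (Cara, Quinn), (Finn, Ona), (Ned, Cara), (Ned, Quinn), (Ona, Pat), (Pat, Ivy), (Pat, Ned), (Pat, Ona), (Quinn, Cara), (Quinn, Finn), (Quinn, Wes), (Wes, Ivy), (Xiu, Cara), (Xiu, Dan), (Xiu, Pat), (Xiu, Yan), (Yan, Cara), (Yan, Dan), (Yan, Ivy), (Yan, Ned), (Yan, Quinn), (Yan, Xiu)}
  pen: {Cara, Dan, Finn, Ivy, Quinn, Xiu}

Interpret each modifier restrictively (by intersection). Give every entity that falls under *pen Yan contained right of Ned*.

⟦Yan contained⟧ = {x : ⟨Yan, x⟩ ∈ ⟦contained⟧} = {Cara, Dan, Ivy, Ned, Quinn, Xiu}
⟦right of Ned⟧ = {x : ⟨x, Ned⟩ ∈ ⟦right of⟧} = {Cara, Finn, Ivy, Ned, Ona, Pat, Quinn, Wes, Xiu, Yan}
⟦pen⟧ = {Cara, Dan, Finn, Ivy, Quinn, Xiu}
… ∩ ⟦Yan contained⟧ = {Cara, Dan, Finn, Ivy, Quinn, Xiu} ∩ {Cara, Dan, Ivy, Ned, Quinn, Xiu} = {Cara, Dan, Ivy, Quinn, Xiu}
… ∩ ⟦right of Ned⟧ = {Cara, Dan, Ivy, Quinn, Xiu} ∩ {Cara, Finn, Ivy, Ned, Ona, Pat, Quinn, Wes, Xiu, Yan} = {Cara, Ivy, Quinn, Xiu}
So ⟦pen Yan contained right of Ned⟧ = {Cara, Ivy, Quinn, Xiu}.

{Cara, Ivy, Quinn, Xiu}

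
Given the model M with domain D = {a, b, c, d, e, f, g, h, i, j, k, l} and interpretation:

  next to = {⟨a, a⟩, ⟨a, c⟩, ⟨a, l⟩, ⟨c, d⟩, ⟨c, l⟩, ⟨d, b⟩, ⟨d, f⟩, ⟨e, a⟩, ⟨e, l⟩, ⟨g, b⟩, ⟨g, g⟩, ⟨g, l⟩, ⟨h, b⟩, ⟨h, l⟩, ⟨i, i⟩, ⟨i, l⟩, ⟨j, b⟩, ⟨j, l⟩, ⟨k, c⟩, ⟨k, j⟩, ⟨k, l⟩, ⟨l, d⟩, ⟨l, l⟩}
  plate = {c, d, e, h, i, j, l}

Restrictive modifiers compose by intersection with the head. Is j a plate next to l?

⟦next to l⟧ = {x : ⟨x, l⟩ ∈ ⟦next to⟧} = {a, c, e, g, h, i, j, k, l}
⟦plate⟧ = {c, d, e, h, i, j, l}
… ∩ ⟦next to l⟧ = {c, d, e, h, i, j, l} ∩ {a, c, e, g, h, i, j, k, l} = {c, e, h, i, j, l}
⟦plate next to l⟧ = {c, e, h, i, j, l}; j ∈ this set.

yes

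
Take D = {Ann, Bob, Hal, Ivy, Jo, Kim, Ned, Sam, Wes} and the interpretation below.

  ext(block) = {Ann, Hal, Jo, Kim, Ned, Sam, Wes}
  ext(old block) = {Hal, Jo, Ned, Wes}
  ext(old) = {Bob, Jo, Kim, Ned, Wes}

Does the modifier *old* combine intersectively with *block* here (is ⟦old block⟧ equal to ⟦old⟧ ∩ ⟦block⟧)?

no

⟦old⟧ ∩ ⟦block⟧ = {Bob, Jo, Kim, Ned, Wes} ∩ {Ann, Hal, Jo, Kim, Ned, Sam, Wes} = {Jo, Kim, Ned, Wes}
Observed ⟦old block⟧ = {Hal, Jo, Ned, Wes}.
These differ, so the modifier is not intersective in this model.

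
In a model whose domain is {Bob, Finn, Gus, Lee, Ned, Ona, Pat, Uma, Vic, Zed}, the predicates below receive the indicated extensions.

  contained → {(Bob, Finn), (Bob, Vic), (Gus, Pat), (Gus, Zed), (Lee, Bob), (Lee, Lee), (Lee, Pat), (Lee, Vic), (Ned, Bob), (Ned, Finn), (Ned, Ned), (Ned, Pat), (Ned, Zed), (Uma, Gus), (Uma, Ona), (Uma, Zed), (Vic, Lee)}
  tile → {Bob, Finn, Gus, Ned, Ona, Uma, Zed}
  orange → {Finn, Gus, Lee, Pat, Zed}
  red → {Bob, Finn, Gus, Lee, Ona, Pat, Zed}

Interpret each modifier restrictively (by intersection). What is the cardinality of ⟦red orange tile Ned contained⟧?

⟦Ned contained⟧ = {x : ⟨Ned, x⟩ ∈ ⟦contained⟧} = {Bob, Finn, Ned, Pat, Zed}
⟦tile⟧ = {Bob, Finn, Gus, Ned, Ona, Uma, Zed}
… ∩ ⟦Ned contained⟧ = {Bob, Finn, Gus, Ned, Ona, Uma, Zed} ∩ {Bob, Finn, Ned, Pat, Zed} = {Bob, Finn, Ned, Zed}
… ∩ ⟦red⟧ = {Bob, Finn, Ned, Zed} ∩ {Bob, Finn, Gus, Lee, Ona, Pat, Zed} = {Bob, Finn, Zed}
… ∩ ⟦orange⟧ = {Bob, Finn, Zed} ∩ {Finn, Gus, Lee, Pat, Zed} = {Finn, Zed}
⟦red orange tile Ned contained⟧ = {Finn, Zed}, so the cardinality is 2.

2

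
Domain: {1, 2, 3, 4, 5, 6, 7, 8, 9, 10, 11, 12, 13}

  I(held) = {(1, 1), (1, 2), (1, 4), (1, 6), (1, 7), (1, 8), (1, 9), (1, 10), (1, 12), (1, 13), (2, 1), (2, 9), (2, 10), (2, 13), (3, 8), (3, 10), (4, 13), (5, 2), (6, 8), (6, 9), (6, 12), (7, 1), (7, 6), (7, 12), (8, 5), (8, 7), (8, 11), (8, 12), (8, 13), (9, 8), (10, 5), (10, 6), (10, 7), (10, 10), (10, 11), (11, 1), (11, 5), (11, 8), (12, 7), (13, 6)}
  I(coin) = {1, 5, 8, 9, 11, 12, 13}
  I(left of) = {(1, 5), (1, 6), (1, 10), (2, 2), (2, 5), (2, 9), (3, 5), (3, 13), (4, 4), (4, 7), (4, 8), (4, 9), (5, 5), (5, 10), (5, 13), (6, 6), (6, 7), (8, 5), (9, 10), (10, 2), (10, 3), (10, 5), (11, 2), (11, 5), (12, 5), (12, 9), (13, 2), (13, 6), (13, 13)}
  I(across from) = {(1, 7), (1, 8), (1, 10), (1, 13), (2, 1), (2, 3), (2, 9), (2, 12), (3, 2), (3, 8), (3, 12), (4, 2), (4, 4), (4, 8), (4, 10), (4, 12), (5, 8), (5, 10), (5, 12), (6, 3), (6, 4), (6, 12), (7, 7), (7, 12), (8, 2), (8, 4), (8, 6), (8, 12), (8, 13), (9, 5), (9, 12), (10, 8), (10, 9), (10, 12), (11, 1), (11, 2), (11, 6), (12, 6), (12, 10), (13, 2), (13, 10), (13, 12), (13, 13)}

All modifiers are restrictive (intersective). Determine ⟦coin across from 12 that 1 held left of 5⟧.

⟦across from 12⟧ = {x : ⟨x, 12⟩ ∈ ⟦across from⟧} = {2, 3, 4, 5, 6, 7, 8, 9, 10, 13}
⟦that 1 held⟧ = {x : ⟨1, x⟩ ∈ ⟦held⟧} = {1, 2, 4, 6, 7, 8, 9, 10, 12, 13}
⟦left of 5⟧ = {x : ⟨x, 5⟩ ∈ ⟦left of⟧} = {1, 2, 3, 5, 8, 10, 11, 12}
⟦coin⟧ = {1, 5, 8, 9, 11, 12, 13}
… ∩ ⟦across from 12⟧ = {1, 5, 8, 9, 11, 12, 13} ∩ {2, 3, 4, 5, 6, 7, 8, 9, 10, 13} = {5, 8, 9, 13}
… ∩ ⟦that 1 held⟧ = {5, 8, 9, 13} ∩ {1, 2, 4, 6, 7, 8, 9, 10, 12, 13} = {8, 9, 13}
… ∩ ⟦left of 5⟧ = {8, 9, 13} ∩ {1, 2, 3, 5, 8, 10, 11, 12} = {8}
So ⟦coin across from 12 that 1 held left of 5⟧ = {8}.

{8}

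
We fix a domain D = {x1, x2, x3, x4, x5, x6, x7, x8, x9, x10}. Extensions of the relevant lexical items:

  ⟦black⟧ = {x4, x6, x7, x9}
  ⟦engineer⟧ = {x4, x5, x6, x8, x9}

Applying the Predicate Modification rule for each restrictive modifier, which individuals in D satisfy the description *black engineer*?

⟦engineer⟧ = {x4, x5, x6, x8, x9}
… ∩ ⟦black⟧ = {x4, x5, x6, x8, x9} ∩ {x4, x6, x7, x9} = {x4, x6, x9}
So ⟦black engineer⟧ = {x4, x6, x9}.

{x4, x6, x9}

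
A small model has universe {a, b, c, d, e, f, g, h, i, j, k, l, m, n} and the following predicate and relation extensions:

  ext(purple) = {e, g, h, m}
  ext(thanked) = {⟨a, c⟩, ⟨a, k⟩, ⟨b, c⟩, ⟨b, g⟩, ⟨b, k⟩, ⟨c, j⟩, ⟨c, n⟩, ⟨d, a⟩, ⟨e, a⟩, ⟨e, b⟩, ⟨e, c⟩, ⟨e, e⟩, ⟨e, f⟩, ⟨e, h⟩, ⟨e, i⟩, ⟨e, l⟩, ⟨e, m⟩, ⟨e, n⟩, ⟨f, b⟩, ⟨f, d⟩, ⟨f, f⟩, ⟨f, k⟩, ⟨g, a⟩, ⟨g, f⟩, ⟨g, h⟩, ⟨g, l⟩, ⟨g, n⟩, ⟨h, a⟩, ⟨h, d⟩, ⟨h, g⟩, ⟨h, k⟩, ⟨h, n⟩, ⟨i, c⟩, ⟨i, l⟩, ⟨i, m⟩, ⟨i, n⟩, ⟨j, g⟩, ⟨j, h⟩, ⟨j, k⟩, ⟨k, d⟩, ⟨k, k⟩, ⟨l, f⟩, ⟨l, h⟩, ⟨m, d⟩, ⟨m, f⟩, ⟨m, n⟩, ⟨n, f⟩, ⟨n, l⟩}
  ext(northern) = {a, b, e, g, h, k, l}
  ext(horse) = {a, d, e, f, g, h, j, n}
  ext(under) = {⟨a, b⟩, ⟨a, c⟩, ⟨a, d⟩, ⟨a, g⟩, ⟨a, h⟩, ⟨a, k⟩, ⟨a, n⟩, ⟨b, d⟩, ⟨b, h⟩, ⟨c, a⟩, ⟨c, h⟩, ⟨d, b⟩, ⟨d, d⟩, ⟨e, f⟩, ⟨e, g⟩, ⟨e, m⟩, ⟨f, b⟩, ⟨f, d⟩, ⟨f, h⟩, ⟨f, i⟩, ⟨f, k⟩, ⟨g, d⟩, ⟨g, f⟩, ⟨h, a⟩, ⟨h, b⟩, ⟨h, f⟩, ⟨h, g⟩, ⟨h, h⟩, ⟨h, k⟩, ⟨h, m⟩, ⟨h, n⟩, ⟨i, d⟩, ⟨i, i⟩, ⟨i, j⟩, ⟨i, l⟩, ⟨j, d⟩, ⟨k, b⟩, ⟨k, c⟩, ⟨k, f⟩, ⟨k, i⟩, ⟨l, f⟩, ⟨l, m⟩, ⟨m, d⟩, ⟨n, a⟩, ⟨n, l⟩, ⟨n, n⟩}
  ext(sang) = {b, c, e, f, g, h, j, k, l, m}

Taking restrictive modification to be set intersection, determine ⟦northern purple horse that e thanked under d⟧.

{ }

⟦that e thanked⟧ = {x : ⟨e, x⟩ ∈ ⟦thanked⟧} = {a, b, c, e, f, h, i, l, m, n}
⟦under d⟧ = {x : ⟨x, d⟩ ∈ ⟦under⟧} = {a, b, d, f, g, i, j, m}
⟦horse⟧ = {a, d, e, f, g, h, j, n}
… ∩ ⟦that e thanked⟧ = {a, d, e, f, g, h, j, n} ∩ {a, b, c, e, f, h, i, l, m, n} = {a, e, f, h, n}
… ∩ ⟦under d⟧ = {a, e, f, h, n} ∩ {a, b, d, f, g, i, j, m} = {a, f}
… ∩ ⟦northern⟧ = {a, f} ∩ {a, b, e, g, h, k, l} = {a}
… ∩ ⟦purple⟧ = {a} ∩ {e, g, h, m} = ∅
So ⟦northern purple horse that e thanked under d⟧ = { }.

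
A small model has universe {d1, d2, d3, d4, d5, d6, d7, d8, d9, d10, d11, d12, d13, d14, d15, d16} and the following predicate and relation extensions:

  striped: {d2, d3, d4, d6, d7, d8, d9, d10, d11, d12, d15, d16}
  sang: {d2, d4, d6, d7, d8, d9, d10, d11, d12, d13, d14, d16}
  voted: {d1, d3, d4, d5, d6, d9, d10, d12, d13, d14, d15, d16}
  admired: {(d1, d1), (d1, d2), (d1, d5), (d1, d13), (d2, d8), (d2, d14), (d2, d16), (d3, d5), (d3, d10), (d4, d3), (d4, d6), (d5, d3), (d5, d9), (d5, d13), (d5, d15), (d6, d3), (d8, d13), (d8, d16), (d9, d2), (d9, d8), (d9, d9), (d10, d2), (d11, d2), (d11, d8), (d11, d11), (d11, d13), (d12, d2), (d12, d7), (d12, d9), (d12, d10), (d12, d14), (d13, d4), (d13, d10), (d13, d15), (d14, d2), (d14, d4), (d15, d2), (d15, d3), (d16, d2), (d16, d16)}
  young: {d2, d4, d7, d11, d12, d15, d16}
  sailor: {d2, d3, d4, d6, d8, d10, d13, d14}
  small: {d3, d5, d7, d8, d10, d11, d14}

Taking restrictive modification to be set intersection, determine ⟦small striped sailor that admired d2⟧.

{d10}

⟦that admired d2⟧ = {x : ⟨x, d2⟩ ∈ ⟦admired⟧} = {d1, d9, d10, d11, d12, d14, d15, d16}
⟦sailor⟧ = {d2, d3, d4, d6, d8, d10, d13, d14}
… ∩ ⟦that admired d2⟧ = {d2, d3, d4, d6, d8, d10, d13, d14} ∩ {d1, d9, d10, d11, d12, d14, d15, d16} = {d10, d14}
… ∩ ⟦small⟧ = {d10, d14} ∩ {d3, d5, d7, d8, d10, d11, d14} = {d10, d14}
… ∩ ⟦striped⟧ = {d10, d14} ∩ {d2, d3, d4, d6, d7, d8, d9, d10, d11, d12, d15, d16} = {d10}
So ⟦small striped sailor that admired d2⟧ = {d10}.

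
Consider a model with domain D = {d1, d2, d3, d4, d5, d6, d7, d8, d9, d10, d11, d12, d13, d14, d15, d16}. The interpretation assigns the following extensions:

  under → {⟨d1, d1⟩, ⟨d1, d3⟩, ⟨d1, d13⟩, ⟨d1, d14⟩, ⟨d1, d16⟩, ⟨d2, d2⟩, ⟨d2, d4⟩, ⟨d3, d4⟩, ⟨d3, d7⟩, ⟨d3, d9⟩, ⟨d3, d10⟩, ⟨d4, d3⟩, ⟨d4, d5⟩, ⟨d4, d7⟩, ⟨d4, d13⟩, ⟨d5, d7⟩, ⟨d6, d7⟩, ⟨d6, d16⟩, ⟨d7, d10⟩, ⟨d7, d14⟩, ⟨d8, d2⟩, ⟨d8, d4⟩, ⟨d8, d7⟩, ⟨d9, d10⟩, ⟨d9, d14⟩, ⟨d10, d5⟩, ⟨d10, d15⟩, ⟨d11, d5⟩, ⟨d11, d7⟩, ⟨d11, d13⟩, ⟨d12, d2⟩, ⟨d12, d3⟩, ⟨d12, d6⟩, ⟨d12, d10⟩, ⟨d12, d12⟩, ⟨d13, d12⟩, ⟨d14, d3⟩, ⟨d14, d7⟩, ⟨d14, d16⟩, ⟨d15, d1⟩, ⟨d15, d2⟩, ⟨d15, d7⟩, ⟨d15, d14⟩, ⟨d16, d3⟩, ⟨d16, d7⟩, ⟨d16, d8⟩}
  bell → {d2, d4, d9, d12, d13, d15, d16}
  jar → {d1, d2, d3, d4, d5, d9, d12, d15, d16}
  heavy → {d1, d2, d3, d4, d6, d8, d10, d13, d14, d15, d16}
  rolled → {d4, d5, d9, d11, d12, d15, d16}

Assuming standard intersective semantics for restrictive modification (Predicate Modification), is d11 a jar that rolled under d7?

no

⟦that rolled⟧ = ⟦rolled⟧ = {d4, d5, d9, d11, d12, d15, d16}
⟦under d7⟧ = {x : ⟨x, d7⟩ ∈ ⟦under⟧} = {d3, d4, d5, d6, d8, d11, d14, d15, d16}
⟦jar⟧ = {d1, d2, d3, d4, d5, d9, d12, d15, d16}
… ∩ ⟦that rolled⟧ = {d1, d2, d3, d4, d5, d9, d12, d15, d16} ∩ {d4, d5, d9, d11, d12, d15, d16} = {d4, d5, d9, d12, d15, d16}
… ∩ ⟦under d7⟧ = {d4, d5, d9, d12, d15, d16} ∩ {d3, d4, d5, d6, d8, d11, d14, d15, d16} = {d4, d5, d15, d16}
⟦jar that rolled under d7⟧ = {d4, d5, d15, d16}; d11 ∉ this set.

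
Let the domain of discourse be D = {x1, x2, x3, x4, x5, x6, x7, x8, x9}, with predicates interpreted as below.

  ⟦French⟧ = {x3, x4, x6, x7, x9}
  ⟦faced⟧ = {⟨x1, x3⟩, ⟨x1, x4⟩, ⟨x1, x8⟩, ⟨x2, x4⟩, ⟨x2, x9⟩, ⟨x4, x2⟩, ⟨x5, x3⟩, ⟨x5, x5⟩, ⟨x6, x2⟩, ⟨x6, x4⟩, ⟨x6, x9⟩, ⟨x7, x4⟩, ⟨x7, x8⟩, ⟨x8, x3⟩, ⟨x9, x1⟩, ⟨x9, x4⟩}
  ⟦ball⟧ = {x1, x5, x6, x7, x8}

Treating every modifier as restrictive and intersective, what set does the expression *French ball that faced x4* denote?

{x6, x7}

⟦that faced x4⟧ = {x : ⟨x, x4⟩ ∈ ⟦faced⟧} = {x1, x2, x6, x7, x9}
⟦ball⟧ = {x1, x5, x6, x7, x8}
… ∩ ⟦that faced x4⟧ = {x1, x5, x6, x7, x8} ∩ {x1, x2, x6, x7, x9} = {x1, x6, x7}
… ∩ ⟦French⟧ = {x1, x6, x7} ∩ {x3, x4, x6, x7, x9} = {x6, x7}
So ⟦French ball that faced x4⟧ = {x6, x7}.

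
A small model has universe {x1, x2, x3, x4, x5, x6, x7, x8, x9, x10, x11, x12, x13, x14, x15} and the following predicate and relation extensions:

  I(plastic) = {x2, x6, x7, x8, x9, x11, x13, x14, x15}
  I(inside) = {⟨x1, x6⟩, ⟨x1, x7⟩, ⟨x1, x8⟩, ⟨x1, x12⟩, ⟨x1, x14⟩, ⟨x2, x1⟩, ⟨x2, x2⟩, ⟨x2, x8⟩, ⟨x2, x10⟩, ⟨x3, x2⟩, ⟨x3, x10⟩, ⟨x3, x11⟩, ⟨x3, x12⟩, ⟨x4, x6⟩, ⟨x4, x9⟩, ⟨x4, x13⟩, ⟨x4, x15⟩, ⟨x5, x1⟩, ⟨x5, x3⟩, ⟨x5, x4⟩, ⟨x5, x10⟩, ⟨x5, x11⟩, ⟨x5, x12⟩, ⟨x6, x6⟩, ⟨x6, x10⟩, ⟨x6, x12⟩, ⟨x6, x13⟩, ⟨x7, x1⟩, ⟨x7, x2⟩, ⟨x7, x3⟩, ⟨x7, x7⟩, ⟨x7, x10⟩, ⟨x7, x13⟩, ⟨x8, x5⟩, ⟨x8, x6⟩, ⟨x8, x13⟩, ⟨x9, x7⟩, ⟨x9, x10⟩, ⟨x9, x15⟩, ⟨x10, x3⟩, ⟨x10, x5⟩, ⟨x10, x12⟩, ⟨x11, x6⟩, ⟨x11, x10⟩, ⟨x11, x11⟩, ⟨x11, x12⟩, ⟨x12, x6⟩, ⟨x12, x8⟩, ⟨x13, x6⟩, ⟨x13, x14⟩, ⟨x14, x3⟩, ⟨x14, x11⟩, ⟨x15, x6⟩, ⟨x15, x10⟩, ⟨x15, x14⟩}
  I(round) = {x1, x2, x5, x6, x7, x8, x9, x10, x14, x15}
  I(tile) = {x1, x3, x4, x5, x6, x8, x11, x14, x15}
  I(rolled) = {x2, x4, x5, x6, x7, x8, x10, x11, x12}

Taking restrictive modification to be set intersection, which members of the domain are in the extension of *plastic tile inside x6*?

{x6, x8, x11, x15}

⟦inside x6⟧ = {x : ⟨x, x6⟩ ∈ ⟦inside⟧} = {x1, x4, x6, x8, x11, x12, x13, x15}
⟦tile⟧ = {x1, x3, x4, x5, x6, x8, x11, x14, x15}
… ∩ ⟦inside x6⟧ = {x1, x3, x4, x5, x6, x8, x11, x14, x15} ∩ {x1, x4, x6, x8, x11, x12, x13, x15} = {x1, x4, x6, x8, x11, x15}
… ∩ ⟦plastic⟧ = {x1, x4, x6, x8, x11, x15} ∩ {x2, x6, x7, x8, x9, x11, x13, x14, x15} = {x6, x8, x11, x15}
So ⟦plastic tile inside x6⟧ = {x6, x8, x11, x15}.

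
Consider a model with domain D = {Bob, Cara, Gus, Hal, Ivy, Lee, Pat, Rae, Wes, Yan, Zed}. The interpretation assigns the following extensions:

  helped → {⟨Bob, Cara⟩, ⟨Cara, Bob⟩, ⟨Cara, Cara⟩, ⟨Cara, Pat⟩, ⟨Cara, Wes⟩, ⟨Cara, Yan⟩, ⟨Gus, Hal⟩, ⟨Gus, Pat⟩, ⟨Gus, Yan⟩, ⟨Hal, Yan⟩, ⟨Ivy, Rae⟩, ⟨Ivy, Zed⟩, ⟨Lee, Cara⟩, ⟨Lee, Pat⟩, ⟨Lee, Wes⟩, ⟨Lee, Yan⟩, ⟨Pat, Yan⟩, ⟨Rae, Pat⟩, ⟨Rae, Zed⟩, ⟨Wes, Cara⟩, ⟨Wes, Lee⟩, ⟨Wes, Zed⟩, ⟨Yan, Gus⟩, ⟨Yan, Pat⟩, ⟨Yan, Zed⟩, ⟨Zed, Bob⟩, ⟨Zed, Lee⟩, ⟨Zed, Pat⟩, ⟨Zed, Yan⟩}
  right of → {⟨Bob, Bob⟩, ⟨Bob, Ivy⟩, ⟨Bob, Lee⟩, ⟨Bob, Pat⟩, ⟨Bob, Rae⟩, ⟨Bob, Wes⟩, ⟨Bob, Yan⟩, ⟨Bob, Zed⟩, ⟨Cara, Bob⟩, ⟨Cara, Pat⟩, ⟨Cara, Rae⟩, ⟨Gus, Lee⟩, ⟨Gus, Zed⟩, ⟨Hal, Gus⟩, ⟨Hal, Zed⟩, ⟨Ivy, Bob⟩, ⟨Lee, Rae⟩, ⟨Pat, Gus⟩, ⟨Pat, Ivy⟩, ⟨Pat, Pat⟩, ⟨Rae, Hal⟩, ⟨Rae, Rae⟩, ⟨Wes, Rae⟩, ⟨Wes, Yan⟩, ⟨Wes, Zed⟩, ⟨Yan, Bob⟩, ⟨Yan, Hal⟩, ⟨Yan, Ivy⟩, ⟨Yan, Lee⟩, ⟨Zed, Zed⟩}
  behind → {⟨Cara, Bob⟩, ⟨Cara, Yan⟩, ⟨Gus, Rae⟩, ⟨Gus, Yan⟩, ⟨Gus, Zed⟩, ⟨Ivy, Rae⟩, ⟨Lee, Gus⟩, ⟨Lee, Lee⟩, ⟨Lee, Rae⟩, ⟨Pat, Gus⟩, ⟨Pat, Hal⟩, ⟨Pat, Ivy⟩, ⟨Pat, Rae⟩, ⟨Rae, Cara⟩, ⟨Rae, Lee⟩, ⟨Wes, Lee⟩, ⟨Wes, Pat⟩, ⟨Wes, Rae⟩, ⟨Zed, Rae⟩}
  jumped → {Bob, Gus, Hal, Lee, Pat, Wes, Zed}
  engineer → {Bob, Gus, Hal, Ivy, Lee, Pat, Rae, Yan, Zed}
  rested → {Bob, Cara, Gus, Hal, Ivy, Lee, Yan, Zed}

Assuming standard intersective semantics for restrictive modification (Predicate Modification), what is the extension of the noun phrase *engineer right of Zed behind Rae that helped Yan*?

⟦right of Zed⟧ = {x : ⟨x, Zed⟩ ∈ ⟦right of⟧} = {Bob, Gus, Hal, Wes, Zed}
⟦behind Rae⟧ = {x : ⟨x, Rae⟩ ∈ ⟦behind⟧} = {Gus, Ivy, Lee, Pat, Wes, Zed}
⟦that helped Yan⟧ = {x : ⟨x, Yan⟩ ∈ ⟦helped⟧} = {Cara, Gus, Hal, Lee, Pat, Zed}
⟦engineer⟧ = {Bob, Gus, Hal, Ivy, Lee, Pat, Rae, Yan, Zed}
… ∩ ⟦right of Zed⟧ = {Bob, Gus, Hal, Ivy, Lee, Pat, Rae, Yan, Zed} ∩ {Bob, Gus, Hal, Wes, Zed} = {Bob, Gus, Hal, Zed}
… ∩ ⟦behind Rae⟧ = {Bob, Gus, Hal, Zed} ∩ {Gus, Ivy, Lee, Pat, Wes, Zed} = {Gus, Zed}
… ∩ ⟦that helped Yan⟧ = {Gus, Zed} ∩ {Cara, Gus, Hal, Lee, Pat, Zed} = {Gus, Zed}
So ⟦engineer right of Zed behind Rae that helped Yan⟧ = {Gus, Zed}.

{Gus, Zed}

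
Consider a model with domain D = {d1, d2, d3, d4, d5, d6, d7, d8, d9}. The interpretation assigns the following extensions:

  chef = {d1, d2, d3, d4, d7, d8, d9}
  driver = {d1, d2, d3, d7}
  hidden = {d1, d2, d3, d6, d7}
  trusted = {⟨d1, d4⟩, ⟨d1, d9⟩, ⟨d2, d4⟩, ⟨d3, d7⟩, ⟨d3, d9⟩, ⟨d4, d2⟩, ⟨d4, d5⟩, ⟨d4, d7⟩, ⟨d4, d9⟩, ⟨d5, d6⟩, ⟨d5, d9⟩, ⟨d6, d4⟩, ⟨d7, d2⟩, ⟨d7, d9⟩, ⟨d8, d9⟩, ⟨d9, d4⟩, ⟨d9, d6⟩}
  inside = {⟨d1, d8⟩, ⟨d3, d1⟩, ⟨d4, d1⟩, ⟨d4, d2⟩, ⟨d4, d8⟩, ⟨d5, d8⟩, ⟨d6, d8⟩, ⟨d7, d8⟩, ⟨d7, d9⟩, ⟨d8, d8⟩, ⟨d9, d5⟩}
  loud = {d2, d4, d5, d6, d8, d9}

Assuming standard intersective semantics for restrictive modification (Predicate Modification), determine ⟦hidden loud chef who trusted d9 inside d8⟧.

⟦who trusted d9⟧ = {x : ⟨x, d9⟩ ∈ ⟦trusted⟧} = {d1, d3, d4, d5, d7, d8}
⟦inside d8⟧ = {x : ⟨x, d8⟩ ∈ ⟦inside⟧} = {d1, d4, d5, d6, d7, d8}
⟦chef⟧ = {d1, d2, d3, d4, d7, d8, d9}
… ∩ ⟦who trusted d9⟧ = {d1, d2, d3, d4, d7, d8, d9} ∩ {d1, d3, d4, d5, d7, d8} = {d1, d3, d4, d7, d8}
… ∩ ⟦inside d8⟧ = {d1, d3, d4, d7, d8} ∩ {d1, d4, d5, d6, d7, d8} = {d1, d4, d7, d8}
… ∩ ⟦hidden⟧ = {d1, d4, d7, d8} ∩ {d1, d2, d3, d6, d7} = {d1, d7}
… ∩ ⟦loud⟧ = {d1, d7} ∩ {d2, d4, d5, d6, d8, d9} = ∅
So ⟦hidden loud chef who trusted d9 inside d8⟧ = {}.

{}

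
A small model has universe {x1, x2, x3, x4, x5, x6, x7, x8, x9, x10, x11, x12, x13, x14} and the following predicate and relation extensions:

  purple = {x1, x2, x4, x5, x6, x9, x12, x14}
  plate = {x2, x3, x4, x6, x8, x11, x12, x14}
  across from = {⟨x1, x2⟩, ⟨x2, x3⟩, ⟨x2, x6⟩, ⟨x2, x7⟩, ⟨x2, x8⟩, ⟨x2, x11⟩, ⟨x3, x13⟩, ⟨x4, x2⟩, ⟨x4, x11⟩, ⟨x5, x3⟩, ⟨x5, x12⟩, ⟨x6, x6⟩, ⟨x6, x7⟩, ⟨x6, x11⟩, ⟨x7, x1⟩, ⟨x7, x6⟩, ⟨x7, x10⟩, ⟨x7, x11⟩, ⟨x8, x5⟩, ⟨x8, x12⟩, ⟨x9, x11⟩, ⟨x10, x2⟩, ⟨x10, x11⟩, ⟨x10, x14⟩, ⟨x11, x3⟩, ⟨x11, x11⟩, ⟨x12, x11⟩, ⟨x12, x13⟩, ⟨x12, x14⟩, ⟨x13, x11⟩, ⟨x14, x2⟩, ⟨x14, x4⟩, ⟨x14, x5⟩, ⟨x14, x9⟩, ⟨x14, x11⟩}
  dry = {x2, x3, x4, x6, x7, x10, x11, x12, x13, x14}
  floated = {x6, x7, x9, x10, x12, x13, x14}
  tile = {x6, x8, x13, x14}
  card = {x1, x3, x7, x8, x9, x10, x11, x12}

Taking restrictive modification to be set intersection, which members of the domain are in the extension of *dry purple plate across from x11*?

{x2, x4, x6, x12, x14}

⟦across from x11⟧ = {x : ⟨x, x11⟩ ∈ ⟦across from⟧} = {x2, x4, x6, x7, x9, x10, x11, x12, x13, x14}
⟦plate⟧ = {x2, x3, x4, x6, x8, x11, x12, x14}
… ∩ ⟦across from x11⟧ = {x2, x3, x4, x6, x8, x11, x12, x14} ∩ {x2, x4, x6, x7, x9, x10, x11, x12, x13, x14} = {x2, x4, x6, x11, x12, x14}
… ∩ ⟦dry⟧ = {x2, x4, x6, x11, x12, x14} ∩ {x2, x3, x4, x6, x7, x10, x11, x12, x13, x14} = {x2, x4, x6, x11, x12, x14}
… ∩ ⟦purple⟧ = {x2, x4, x6, x11, x12, x14} ∩ {x1, x2, x4, x5, x6, x9, x12, x14} = {x2, x4, x6, x12, x14}
So ⟦dry purple plate across from x11⟧ = {x2, x4, x6, x12, x14}.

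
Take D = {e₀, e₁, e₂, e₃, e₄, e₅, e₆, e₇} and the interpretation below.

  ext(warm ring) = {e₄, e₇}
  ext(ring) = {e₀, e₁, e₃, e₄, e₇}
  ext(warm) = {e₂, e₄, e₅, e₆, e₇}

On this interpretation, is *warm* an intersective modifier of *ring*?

⟦warm⟧ ∩ ⟦ring⟧ = {e₂, e₄, e₅, e₆, e₇} ∩ {e₀, e₁, e₃, e₄, e₇} = {e₄, e₇}
Observed ⟦warm ring⟧ = {e₄, e₇}.
These coincide, so the modifier is intersective here.

yes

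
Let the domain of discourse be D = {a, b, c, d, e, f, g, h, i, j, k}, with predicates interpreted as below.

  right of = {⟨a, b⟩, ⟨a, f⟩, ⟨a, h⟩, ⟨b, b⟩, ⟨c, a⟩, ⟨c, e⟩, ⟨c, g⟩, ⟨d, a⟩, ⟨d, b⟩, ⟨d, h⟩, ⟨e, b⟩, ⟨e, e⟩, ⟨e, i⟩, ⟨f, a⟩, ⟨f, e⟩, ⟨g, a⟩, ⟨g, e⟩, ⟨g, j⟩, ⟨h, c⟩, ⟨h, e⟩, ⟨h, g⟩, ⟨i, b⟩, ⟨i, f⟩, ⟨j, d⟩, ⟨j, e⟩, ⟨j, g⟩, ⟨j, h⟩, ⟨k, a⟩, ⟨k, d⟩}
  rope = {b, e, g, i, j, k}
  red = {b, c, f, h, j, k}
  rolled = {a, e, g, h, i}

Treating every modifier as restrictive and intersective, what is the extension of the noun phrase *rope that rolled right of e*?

⟦that rolled⟧ = ⟦rolled⟧ = {a, e, g, h, i}
⟦right of e⟧ = {x : ⟨x, e⟩ ∈ ⟦right of⟧} = {c, e, f, g, h, j}
⟦rope⟧ = {b, e, g, i, j, k}
… ∩ ⟦that rolled⟧ = {b, e, g, i, j, k} ∩ {a, e, g, h, i} = {e, g, i}
… ∩ ⟦right of e⟧ = {e, g, i} ∩ {c, e, f, g, h, j} = {e, g}
So ⟦rope that rolled right of e⟧ = {e, g}.

{e, g}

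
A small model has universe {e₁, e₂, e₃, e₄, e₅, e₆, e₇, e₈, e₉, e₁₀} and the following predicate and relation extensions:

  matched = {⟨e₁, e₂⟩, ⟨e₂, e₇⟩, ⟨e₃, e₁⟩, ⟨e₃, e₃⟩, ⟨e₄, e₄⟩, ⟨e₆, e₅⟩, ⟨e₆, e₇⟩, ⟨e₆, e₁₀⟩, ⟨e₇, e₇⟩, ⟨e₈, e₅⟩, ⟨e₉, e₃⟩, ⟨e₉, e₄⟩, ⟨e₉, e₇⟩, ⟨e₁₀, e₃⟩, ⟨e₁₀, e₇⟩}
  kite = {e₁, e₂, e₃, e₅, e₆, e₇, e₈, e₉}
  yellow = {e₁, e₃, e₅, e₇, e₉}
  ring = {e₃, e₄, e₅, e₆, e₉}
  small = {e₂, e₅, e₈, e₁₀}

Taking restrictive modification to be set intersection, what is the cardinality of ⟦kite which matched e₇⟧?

4

⟦which matched e₇⟧ = {x : ⟨x, e₇⟩ ∈ ⟦matched⟧} = {e₂, e₆, e₇, e₉, e₁₀}
⟦kite⟧ = {e₁, e₂, e₃, e₅, e₆, e₇, e₈, e₉}
… ∩ ⟦which matched e₇⟧ = {e₁, e₂, e₃, e₅, e₆, e₇, e₈, e₉} ∩ {e₂, e₆, e₇, e₉, e₁₀} = {e₂, e₆, e₇, e₉}
⟦kite which matched e₇⟧ = {e₂, e₆, e₇, e₉}, so the cardinality is 4.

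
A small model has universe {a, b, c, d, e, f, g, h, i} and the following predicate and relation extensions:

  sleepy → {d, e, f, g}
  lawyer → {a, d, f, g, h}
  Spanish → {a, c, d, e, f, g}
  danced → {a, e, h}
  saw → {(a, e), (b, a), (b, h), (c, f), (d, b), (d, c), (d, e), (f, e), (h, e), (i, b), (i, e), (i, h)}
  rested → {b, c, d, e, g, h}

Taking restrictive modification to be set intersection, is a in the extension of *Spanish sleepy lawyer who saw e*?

no

⟦who saw e⟧ = {x : ⟨x, e⟩ ∈ ⟦saw⟧} = {a, d, f, h, i}
⟦lawyer⟧ = {a, d, f, g, h}
… ∩ ⟦who saw e⟧ = {a, d, f, g, h} ∩ {a, d, f, h, i} = {a, d, f, h}
… ∩ ⟦Spanish⟧ = {a, d, f, h} ∩ {a, c, d, e, f, g} = {a, d, f}
… ∩ ⟦sleepy⟧ = {a, d, f} ∩ {d, e, f, g} = {d, f}
⟦Spanish sleepy lawyer who saw e⟧ = {d, f}; a ∉ this set.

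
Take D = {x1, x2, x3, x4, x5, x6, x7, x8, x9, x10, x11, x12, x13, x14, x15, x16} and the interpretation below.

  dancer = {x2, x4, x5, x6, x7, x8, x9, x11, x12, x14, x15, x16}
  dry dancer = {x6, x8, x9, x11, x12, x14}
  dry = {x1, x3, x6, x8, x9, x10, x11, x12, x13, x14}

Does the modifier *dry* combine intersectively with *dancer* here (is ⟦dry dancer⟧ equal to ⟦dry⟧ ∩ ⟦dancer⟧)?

⟦dry⟧ ∩ ⟦dancer⟧ = {x1, x3, x6, x8, x9, x10, x11, x12, x13, x14} ∩ {x2, x4, x5, x6, x7, x8, x9, x11, x12, x14, x15, x16} = {x6, x8, x9, x11, x12, x14}
Observed ⟦dry dancer⟧ = {x6, x8, x9, x11, x12, x14}.
These coincide, so the modifier is intersective here.

yes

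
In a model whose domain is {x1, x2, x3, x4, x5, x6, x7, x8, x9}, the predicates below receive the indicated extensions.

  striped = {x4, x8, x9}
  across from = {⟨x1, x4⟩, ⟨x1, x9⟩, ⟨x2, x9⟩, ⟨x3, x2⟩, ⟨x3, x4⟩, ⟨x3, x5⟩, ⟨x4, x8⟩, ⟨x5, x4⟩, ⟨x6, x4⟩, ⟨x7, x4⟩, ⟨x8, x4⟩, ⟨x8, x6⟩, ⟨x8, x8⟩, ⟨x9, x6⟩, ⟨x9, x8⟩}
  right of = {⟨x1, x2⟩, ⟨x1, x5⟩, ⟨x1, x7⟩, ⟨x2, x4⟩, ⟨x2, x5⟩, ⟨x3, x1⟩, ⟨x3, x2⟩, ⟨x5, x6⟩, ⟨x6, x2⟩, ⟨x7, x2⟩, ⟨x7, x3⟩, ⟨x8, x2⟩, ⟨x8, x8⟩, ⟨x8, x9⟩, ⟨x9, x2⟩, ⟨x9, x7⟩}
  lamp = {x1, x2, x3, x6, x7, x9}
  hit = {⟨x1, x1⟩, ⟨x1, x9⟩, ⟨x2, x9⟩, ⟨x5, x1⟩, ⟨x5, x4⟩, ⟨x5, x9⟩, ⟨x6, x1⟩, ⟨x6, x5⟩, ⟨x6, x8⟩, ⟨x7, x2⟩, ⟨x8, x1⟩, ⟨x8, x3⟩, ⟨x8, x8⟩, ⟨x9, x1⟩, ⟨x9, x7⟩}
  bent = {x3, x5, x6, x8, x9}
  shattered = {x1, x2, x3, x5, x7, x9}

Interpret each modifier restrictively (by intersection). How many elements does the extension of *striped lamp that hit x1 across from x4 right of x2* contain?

⟦that hit x1⟧ = {x : ⟨x, x1⟩ ∈ ⟦hit⟧} = {x1, x5, x6, x8, x9}
⟦across from x4⟧ = {x : ⟨x, x4⟩ ∈ ⟦across from⟧} = {x1, x3, x5, x6, x7, x8}
⟦right of x2⟧ = {x : ⟨x, x2⟩ ∈ ⟦right of⟧} = {x1, x3, x6, x7, x8, x9}
⟦lamp⟧ = {x1, x2, x3, x6, x7, x9}
… ∩ ⟦that hit x1⟧ = {x1, x2, x3, x6, x7, x9} ∩ {x1, x5, x6, x8, x9} = {x1, x6, x9}
… ∩ ⟦across from x4⟧ = {x1, x6, x9} ∩ {x1, x3, x5, x6, x7, x8} = {x1, x6}
… ∩ ⟦right of x2⟧ = {x1, x6} ∩ {x1, x3, x6, x7, x8, x9} = {x1, x6}
… ∩ ⟦striped⟧ = {x1, x6} ∩ {x4, x8, x9} = ∅
⟦striped lamp that hit x1 across from x4 right of x2⟧ = ∅, so the cardinality is 0.

0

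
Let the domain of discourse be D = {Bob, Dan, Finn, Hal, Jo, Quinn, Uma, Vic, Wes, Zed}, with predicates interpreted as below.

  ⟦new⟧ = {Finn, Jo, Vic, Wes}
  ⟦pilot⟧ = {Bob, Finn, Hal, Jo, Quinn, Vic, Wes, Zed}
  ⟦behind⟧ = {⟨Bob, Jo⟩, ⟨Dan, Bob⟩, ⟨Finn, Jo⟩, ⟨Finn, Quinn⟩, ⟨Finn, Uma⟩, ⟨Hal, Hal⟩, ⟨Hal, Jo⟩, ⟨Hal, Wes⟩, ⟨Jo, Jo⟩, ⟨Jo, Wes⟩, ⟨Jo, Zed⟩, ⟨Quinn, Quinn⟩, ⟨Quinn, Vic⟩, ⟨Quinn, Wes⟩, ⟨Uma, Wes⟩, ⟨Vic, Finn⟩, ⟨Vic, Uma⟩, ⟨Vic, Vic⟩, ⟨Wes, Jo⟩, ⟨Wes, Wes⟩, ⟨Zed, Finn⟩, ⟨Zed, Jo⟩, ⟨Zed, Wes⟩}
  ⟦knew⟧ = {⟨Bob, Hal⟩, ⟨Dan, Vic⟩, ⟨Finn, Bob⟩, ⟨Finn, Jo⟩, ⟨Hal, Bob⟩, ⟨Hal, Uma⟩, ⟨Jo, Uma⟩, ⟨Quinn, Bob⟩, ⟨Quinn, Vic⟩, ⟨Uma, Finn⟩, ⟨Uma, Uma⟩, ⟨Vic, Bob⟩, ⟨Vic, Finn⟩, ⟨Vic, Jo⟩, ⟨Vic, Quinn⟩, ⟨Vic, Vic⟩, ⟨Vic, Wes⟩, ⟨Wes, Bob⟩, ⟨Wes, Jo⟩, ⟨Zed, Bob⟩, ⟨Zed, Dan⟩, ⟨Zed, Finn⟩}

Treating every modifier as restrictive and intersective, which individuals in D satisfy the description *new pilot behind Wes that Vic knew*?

⟦behind Wes⟧ = {x : ⟨x, Wes⟩ ∈ ⟦behind⟧} = {Hal, Jo, Quinn, Uma, Wes, Zed}
⟦that Vic knew⟧ = {x : ⟨Vic, x⟩ ∈ ⟦knew⟧} = {Bob, Finn, Jo, Quinn, Vic, Wes}
⟦pilot⟧ = {Bob, Finn, Hal, Jo, Quinn, Vic, Wes, Zed}
… ∩ ⟦behind Wes⟧ = {Bob, Finn, Hal, Jo, Quinn, Vic, Wes, Zed} ∩ {Hal, Jo, Quinn, Uma, Wes, Zed} = {Hal, Jo, Quinn, Wes, Zed}
… ∩ ⟦that Vic knew⟧ = {Hal, Jo, Quinn, Wes, Zed} ∩ {Bob, Finn, Jo, Quinn, Vic, Wes} = {Jo, Quinn, Wes}
… ∩ ⟦new⟧ = {Jo, Quinn, Wes} ∩ {Finn, Jo, Vic, Wes} = {Jo, Wes}
So ⟦new pilot behind Wes that Vic knew⟧ = {Jo, Wes}.

{Jo, Wes}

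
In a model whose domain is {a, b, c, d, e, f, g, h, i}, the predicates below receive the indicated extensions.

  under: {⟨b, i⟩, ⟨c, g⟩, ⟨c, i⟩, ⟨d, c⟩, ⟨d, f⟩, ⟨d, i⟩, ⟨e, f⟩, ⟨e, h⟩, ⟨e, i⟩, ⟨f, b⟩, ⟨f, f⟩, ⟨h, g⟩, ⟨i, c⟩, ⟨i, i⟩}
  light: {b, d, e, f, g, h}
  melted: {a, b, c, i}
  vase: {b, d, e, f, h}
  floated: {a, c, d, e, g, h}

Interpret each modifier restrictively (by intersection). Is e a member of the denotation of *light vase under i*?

⟦under i⟧ = {x : ⟨x, i⟩ ∈ ⟦under⟧} = {b, c, d, e, i}
⟦vase⟧ = {b, d, e, f, h}
… ∩ ⟦under i⟧ = {b, d, e, f, h} ∩ {b, c, d, e, i} = {b, d, e}
… ∩ ⟦light⟧ = {b, d, e} ∩ {b, d, e, f, g, h} = {b, d, e}
⟦light vase under i⟧ = {b, d, e}; e ∈ this set.

yes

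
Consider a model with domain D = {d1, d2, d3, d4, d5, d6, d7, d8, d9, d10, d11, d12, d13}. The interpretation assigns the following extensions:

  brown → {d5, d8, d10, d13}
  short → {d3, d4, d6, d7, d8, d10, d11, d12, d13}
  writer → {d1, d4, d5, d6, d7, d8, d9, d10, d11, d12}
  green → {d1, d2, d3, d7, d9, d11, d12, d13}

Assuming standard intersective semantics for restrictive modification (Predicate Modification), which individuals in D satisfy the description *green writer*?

⟦writer⟧ = {d1, d4, d5, d6, d7, d8, d9, d10, d11, d12}
… ∩ ⟦green⟧ = {d1, d4, d5, d6, d7, d8, d9, d10, d11, d12} ∩ {d1, d2, d3, d7, d9, d11, d12, d13} = {d1, d7, d9, d11, d12}
So ⟦green writer⟧ = {d1, d7, d9, d11, d12}.

{d1, d7, d9, d11, d12}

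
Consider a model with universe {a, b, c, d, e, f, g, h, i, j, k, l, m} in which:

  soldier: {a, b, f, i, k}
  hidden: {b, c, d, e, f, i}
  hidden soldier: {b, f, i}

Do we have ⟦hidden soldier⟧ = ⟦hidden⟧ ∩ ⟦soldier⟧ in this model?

⟦hidden⟧ ∩ ⟦soldier⟧ = {b, c, d, e, f, i} ∩ {a, b, f, i, k} = {b, f, i}
Observed ⟦hidden soldier⟧ = {b, f, i}.
These coincide, so the modifier is intersective here.

yes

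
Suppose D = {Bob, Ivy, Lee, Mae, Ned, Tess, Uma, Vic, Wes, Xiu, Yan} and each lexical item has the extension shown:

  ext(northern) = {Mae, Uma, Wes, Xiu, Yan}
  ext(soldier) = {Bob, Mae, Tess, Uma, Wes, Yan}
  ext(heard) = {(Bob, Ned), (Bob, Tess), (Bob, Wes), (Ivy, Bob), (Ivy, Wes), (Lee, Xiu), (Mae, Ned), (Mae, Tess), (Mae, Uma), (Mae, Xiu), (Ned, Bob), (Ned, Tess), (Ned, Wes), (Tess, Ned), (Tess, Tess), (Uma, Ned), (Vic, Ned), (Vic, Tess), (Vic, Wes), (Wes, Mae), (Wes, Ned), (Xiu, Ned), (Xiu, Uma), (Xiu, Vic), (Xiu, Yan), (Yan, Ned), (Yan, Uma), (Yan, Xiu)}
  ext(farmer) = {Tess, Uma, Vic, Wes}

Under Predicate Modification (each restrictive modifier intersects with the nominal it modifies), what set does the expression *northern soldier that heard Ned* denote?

⟦that heard Ned⟧ = {x : ⟨x, Ned⟩ ∈ ⟦heard⟧} = {Bob, Mae, Tess, Uma, Vic, Wes, Xiu, Yan}
⟦soldier⟧ = {Bob, Mae, Tess, Uma, Wes, Yan}
… ∩ ⟦that heard Ned⟧ = {Bob, Mae, Tess, Uma, Wes, Yan} ∩ {Bob, Mae, Tess, Uma, Vic, Wes, Xiu, Yan} = {Bob, Mae, Tess, Uma, Wes, Yan}
… ∩ ⟦northern⟧ = {Bob, Mae, Tess, Uma, Wes, Yan} ∩ {Mae, Uma, Wes, Xiu, Yan} = {Mae, Uma, Wes, Yan}
So ⟦northern soldier that heard Ned⟧ = {Mae, Uma, Wes, Yan}.

{Mae, Uma, Wes, Yan}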